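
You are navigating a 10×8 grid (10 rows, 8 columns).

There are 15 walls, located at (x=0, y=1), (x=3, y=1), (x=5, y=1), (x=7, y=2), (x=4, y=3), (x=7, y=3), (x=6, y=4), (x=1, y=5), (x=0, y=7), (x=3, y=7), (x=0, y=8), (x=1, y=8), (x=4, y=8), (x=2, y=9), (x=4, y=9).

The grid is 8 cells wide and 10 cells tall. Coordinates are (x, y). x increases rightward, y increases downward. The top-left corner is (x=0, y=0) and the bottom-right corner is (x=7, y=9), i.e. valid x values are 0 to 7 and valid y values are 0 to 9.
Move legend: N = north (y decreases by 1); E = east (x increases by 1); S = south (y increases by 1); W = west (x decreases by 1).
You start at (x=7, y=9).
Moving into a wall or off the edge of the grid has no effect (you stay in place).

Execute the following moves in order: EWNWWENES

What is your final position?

Answer: Final position: (x=7, y=8)

Derivation:
Start: (x=7, y=9)
  E (east): blocked, stay at (x=7, y=9)
  W (west): (x=7, y=9) -> (x=6, y=9)
  N (north): (x=6, y=9) -> (x=6, y=8)
  W (west): (x=6, y=8) -> (x=5, y=8)
  W (west): blocked, stay at (x=5, y=8)
  E (east): (x=5, y=8) -> (x=6, y=8)
  N (north): (x=6, y=8) -> (x=6, y=7)
  E (east): (x=6, y=7) -> (x=7, y=7)
  S (south): (x=7, y=7) -> (x=7, y=8)
Final: (x=7, y=8)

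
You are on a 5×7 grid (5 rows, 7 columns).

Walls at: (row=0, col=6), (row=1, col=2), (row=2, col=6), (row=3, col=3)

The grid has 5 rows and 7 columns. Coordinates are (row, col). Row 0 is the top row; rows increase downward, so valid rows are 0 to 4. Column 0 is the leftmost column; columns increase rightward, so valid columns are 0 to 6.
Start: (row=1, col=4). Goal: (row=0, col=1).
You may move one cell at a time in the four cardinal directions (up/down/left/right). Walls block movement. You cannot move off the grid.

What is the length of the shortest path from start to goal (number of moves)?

Answer: Shortest path length: 4

Derivation:
BFS from (row=1, col=4) until reaching (row=0, col=1):
  Distance 0: (row=1, col=4)
  Distance 1: (row=0, col=4), (row=1, col=3), (row=1, col=5), (row=2, col=4)
  Distance 2: (row=0, col=3), (row=0, col=5), (row=1, col=6), (row=2, col=3), (row=2, col=5), (row=3, col=4)
  Distance 3: (row=0, col=2), (row=2, col=2), (row=3, col=5), (row=4, col=4)
  Distance 4: (row=0, col=1), (row=2, col=1), (row=3, col=2), (row=3, col=6), (row=4, col=3), (row=4, col=5)  <- goal reached here
One shortest path (4 moves): (row=1, col=4) -> (row=1, col=3) -> (row=0, col=3) -> (row=0, col=2) -> (row=0, col=1)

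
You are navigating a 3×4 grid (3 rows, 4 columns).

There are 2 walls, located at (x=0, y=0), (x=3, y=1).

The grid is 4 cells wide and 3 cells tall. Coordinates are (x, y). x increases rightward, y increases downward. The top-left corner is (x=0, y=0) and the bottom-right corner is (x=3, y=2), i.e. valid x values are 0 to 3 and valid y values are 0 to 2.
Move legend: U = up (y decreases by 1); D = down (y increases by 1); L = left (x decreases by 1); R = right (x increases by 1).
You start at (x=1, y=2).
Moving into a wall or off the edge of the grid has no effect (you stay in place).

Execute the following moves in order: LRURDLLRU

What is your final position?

Start: (x=1, y=2)
  L (left): (x=1, y=2) -> (x=0, y=2)
  R (right): (x=0, y=2) -> (x=1, y=2)
  U (up): (x=1, y=2) -> (x=1, y=1)
  R (right): (x=1, y=1) -> (x=2, y=1)
  D (down): (x=2, y=1) -> (x=2, y=2)
  L (left): (x=2, y=2) -> (x=1, y=2)
  L (left): (x=1, y=2) -> (x=0, y=2)
  R (right): (x=0, y=2) -> (x=1, y=2)
  U (up): (x=1, y=2) -> (x=1, y=1)
Final: (x=1, y=1)

Answer: Final position: (x=1, y=1)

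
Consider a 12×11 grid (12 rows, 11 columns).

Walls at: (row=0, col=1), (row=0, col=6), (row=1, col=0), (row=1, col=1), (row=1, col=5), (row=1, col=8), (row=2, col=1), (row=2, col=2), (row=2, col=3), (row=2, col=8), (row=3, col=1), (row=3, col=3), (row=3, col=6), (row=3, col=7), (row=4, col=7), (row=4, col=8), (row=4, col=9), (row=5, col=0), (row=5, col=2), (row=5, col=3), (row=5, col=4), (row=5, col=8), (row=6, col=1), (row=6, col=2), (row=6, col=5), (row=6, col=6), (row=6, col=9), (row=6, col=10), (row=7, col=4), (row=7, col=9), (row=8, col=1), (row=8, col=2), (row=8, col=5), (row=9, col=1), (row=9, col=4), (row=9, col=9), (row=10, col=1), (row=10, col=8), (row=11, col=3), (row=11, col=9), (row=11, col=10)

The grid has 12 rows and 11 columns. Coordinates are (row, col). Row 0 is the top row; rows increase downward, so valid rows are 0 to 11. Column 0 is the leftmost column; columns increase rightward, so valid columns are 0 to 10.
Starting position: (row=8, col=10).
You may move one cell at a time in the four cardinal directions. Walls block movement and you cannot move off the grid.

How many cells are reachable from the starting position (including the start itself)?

Answer: Reachable cells: 90

Derivation:
BFS flood-fill from (row=8, col=10):
  Distance 0: (row=8, col=10)
  Distance 1: (row=7, col=10), (row=8, col=9), (row=9, col=10)
  Distance 2: (row=8, col=8), (row=10, col=10)
  Distance 3: (row=7, col=8), (row=8, col=7), (row=9, col=8), (row=10, col=9)
  Distance 4: (row=6, col=8), (row=7, col=7), (row=8, col=6), (row=9, col=7)
  Distance 5: (row=6, col=7), (row=7, col=6), (row=9, col=6), (row=10, col=7)
  Distance 6: (row=5, col=7), (row=7, col=5), (row=9, col=5), (row=10, col=6), (row=11, col=7)
  Distance 7: (row=5, col=6), (row=10, col=5), (row=11, col=6), (row=11, col=8)
  Distance 8: (row=4, col=6), (row=5, col=5), (row=10, col=4), (row=11, col=5)
  Distance 9: (row=4, col=5), (row=10, col=3), (row=11, col=4)
  Distance 10: (row=3, col=5), (row=4, col=4), (row=9, col=3), (row=10, col=2)
  Distance 11: (row=2, col=5), (row=3, col=4), (row=4, col=3), (row=8, col=3), (row=9, col=2), (row=11, col=2)
  Distance 12: (row=2, col=4), (row=2, col=6), (row=4, col=2), (row=7, col=3), (row=8, col=4), (row=11, col=1)
  Distance 13: (row=1, col=4), (row=1, col=6), (row=2, col=7), (row=3, col=2), (row=4, col=1), (row=6, col=3), (row=7, col=2), (row=11, col=0)
  Distance 14: (row=0, col=4), (row=1, col=3), (row=1, col=7), (row=4, col=0), (row=5, col=1), (row=6, col=4), (row=7, col=1), (row=10, col=0)
  Distance 15: (row=0, col=3), (row=0, col=5), (row=0, col=7), (row=1, col=2), (row=3, col=0), (row=7, col=0), (row=9, col=0)
  Distance 16: (row=0, col=2), (row=0, col=8), (row=2, col=0), (row=6, col=0), (row=8, col=0)
  Distance 17: (row=0, col=9)
  Distance 18: (row=0, col=10), (row=1, col=9)
  Distance 19: (row=1, col=10), (row=2, col=9)
  Distance 20: (row=2, col=10), (row=3, col=9)
  Distance 21: (row=3, col=8), (row=3, col=10)
  Distance 22: (row=4, col=10)
  Distance 23: (row=5, col=10)
  Distance 24: (row=5, col=9)
Total reachable: 90 (grid has 91 open cells total)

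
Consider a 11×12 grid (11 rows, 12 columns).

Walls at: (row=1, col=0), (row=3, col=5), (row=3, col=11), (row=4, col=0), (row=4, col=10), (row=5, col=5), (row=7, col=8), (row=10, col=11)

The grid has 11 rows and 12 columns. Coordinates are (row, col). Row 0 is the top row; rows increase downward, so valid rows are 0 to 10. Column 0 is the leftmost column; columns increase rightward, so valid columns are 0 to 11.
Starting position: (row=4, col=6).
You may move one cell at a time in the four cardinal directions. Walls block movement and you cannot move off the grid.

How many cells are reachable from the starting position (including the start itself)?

Answer: Reachable cells: 124

Derivation:
BFS flood-fill from (row=4, col=6):
  Distance 0: (row=4, col=6)
  Distance 1: (row=3, col=6), (row=4, col=5), (row=4, col=7), (row=5, col=6)
  Distance 2: (row=2, col=6), (row=3, col=7), (row=4, col=4), (row=4, col=8), (row=5, col=7), (row=6, col=6)
  Distance 3: (row=1, col=6), (row=2, col=5), (row=2, col=7), (row=3, col=4), (row=3, col=8), (row=4, col=3), (row=4, col=9), (row=5, col=4), (row=5, col=8), (row=6, col=5), (row=6, col=7), (row=7, col=6)
  Distance 4: (row=0, col=6), (row=1, col=5), (row=1, col=7), (row=2, col=4), (row=2, col=8), (row=3, col=3), (row=3, col=9), (row=4, col=2), (row=5, col=3), (row=5, col=9), (row=6, col=4), (row=6, col=8), (row=7, col=5), (row=7, col=7), (row=8, col=6)
  Distance 5: (row=0, col=5), (row=0, col=7), (row=1, col=4), (row=1, col=8), (row=2, col=3), (row=2, col=9), (row=3, col=2), (row=3, col=10), (row=4, col=1), (row=5, col=2), (row=5, col=10), (row=6, col=3), (row=6, col=9), (row=7, col=4), (row=8, col=5), (row=8, col=7), (row=9, col=6)
  Distance 6: (row=0, col=4), (row=0, col=8), (row=1, col=3), (row=1, col=9), (row=2, col=2), (row=2, col=10), (row=3, col=1), (row=5, col=1), (row=5, col=11), (row=6, col=2), (row=6, col=10), (row=7, col=3), (row=7, col=9), (row=8, col=4), (row=8, col=8), (row=9, col=5), (row=9, col=7), (row=10, col=6)
  Distance 7: (row=0, col=3), (row=0, col=9), (row=1, col=2), (row=1, col=10), (row=2, col=1), (row=2, col=11), (row=3, col=0), (row=4, col=11), (row=5, col=0), (row=6, col=1), (row=6, col=11), (row=7, col=2), (row=7, col=10), (row=8, col=3), (row=8, col=9), (row=9, col=4), (row=9, col=8), (row=10, col=5), (row=10, col=7)
  Distance 8: (row=0, col=2), (row=0, col=10), (row=1, col=1), (row=1, col=11), (row=2, col=0), (row=6, col=0), (row=7, col=1), (row=7, col=11), (row=8, col=2), (row=8, col=10), (row=9, col=3), (row=9, col=9), (row=10, col=4), (row=10, col=8)
  Distance 9: (row=0, col=1), (row=0, col=11), (row=7, col=0), (row=8, col=1), (row=8, col=11), (row=9, col=2), (row=9, col=10), (row=10, col=3), (row=10, col=9)
  Distance 10: (row=0, col=0), (row=8, col=0), (row=9, col=1), (row=9, col=11), (row=10, col=2), (row=10, col=10)
  Distance 11: (row=9, col=0), (row=10, col=1)
  Distance 12: (row=10, col=0)
Total reachable: 124 (grid has 124 open cells total)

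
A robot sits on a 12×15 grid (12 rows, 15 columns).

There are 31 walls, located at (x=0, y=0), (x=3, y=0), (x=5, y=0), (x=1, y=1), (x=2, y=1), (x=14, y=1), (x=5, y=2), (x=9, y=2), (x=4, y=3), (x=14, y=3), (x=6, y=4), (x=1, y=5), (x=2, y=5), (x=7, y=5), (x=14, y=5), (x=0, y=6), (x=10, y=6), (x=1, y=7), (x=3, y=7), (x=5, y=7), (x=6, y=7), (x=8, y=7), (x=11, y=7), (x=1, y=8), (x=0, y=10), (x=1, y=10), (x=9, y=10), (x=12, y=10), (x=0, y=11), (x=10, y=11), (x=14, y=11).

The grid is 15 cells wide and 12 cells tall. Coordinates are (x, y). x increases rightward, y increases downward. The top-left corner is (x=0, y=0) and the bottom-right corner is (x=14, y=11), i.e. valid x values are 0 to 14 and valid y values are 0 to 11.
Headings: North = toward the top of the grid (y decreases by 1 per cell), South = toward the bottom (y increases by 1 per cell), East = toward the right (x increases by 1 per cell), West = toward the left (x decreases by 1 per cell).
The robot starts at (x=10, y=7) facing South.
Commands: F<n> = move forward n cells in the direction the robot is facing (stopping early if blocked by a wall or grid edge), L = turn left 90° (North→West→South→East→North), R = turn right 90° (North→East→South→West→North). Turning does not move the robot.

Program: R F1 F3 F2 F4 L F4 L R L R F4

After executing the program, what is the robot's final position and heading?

Answer: Final position: (x=9, y=9), facing South

Derivation:
Start: (x=10, y=7), facing South
  R: turn right, now facing West
  F1: move forward 1, now at (x=9, y=7)
  F3: move forward 0/3 (blocked), now at (x=9, y=7)
  F2: move forward 0/2 (blocked), now at (x=9, y=7)
  F4: move forward 0/4 (blocked), now at (x=9, y=7)
  L: turn left, now facing South
  F4: move forward 2/4 (blocked), now at (x=9, y=9)
  L: turn left, now facing East
  R: turn right, now facing South
  L: turn left, now facing East
  R: turn right, now facing South
  F4: move forward 0/4 (blocked), now at (x=9, y=9)
Final: (x=9, y=9), facing South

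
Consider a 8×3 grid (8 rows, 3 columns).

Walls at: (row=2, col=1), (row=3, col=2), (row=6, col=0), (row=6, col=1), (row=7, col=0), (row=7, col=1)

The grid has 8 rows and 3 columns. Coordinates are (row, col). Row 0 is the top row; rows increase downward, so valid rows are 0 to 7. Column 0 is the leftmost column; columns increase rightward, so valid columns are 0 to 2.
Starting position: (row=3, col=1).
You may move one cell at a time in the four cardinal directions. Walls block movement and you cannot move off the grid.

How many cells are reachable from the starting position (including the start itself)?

BFS flood-fill from (row=3, col=1):
  Distance 0: (row=3, col=1)
  Distance 1: (row=3, col=0), (row=4, col=1)
  Distance 2: (row=2, col=0), (row=4, col=0), (row=4, col=2), (row=5, col=1)
  Distance 3: (row=1, col=0), (row=5, col=0), (row=5, col=2)
  Distance 4: (row=0, col=0), (row=1, col=1), (row=6, col=2)
  Distance 5: (row=0, col=1), (row=1, col=2), (row=7, col=2)
  Distance 6: (row=0, col=2), (row=2, col=2)
Total reachable: 18 (grid has 18 open cells total)

Answer: Reachable cells: 18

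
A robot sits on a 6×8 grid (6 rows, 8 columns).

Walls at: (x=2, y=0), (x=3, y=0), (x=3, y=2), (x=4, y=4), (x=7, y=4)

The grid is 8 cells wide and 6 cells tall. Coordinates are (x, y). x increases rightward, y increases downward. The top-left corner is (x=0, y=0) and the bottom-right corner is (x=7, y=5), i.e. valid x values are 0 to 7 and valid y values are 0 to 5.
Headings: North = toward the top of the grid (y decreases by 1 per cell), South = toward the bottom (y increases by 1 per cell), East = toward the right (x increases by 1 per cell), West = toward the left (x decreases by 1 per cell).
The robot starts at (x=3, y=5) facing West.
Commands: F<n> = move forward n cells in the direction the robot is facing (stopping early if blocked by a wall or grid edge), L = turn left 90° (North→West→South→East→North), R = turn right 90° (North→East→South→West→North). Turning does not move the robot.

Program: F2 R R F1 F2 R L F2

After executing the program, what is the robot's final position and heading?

Start: (x=3, y=5), facing West
  F2: move forward 2, now at (x=1, y=5)
  R: turn right, now facing North
  R: turn right, now facing East
  F1: move forward 1, now at (x=2, y=5)
  F2: move forward 2, now at (x=4, y=5)
  R: turn right, now facing South
  L: turn left, now facing East
  F2: move forward 2, now at (x=6, y=5)
Final: (x=6, y=5), facing East

Answer: Final position: (x=6, y=5), facing East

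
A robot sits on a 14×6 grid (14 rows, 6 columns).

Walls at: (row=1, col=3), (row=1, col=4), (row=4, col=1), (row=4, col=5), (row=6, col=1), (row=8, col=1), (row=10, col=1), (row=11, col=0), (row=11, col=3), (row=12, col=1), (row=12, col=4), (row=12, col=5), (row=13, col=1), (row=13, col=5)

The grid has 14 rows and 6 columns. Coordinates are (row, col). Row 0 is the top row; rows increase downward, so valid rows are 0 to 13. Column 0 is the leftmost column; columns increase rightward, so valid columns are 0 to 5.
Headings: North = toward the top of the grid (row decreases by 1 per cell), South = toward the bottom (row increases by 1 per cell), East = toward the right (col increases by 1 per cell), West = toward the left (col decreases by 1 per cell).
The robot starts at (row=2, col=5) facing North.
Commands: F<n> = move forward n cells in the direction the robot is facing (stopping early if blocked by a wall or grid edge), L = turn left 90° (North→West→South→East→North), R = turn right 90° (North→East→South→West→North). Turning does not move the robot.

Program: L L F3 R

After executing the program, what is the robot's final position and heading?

Answer: Final position: (row=3, col=5), facing West

Derivation:
Start: (row=2, col=5), facing North
  L: turn left, now facing West
  L: turn left, now facing South
  F3: move forward 1/3 (blocked), now at (row=3, col=5)
  R: turn right, now facing West
Final: (row=3, col=5), facing West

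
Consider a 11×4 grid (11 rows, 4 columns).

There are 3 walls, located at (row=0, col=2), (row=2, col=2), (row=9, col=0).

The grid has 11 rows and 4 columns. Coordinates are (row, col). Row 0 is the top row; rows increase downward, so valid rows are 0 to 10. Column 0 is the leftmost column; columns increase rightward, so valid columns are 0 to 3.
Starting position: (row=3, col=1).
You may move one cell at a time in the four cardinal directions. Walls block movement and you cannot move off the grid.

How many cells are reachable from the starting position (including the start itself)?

BFS flood-fill from (row=3, col=1):
  Distance 0: (row=3, col=1)
  Distance 1: (row=2, col=1), (row=3, col=0), (row=3, col=2), (row=4, col=1)
  Distance 2: (row=1, col=1), (row=2, col=0), (row=3, col=3), (row=4, col=0), (row=4, col=2), (row=5, col=1)
  Distance 3: (row=0, col=1), (row=1, col=0), (row=1, col=2), (row=2, col=3), (row=4, col=3), (row=5, col=0), (row=5, col=2), (row=6, col=1)
  Distance 4: (row=0, col=0), (row=1, col=3), (row=5, col=3), (row=6, col=0), (row=6, col=2), (row=7, col=1)
  Distance 5: (row=0, col=3), (row=6, col=3), (row=7, col=0), (row=7, col=2), (row=8, col=1)
  Distance 6: (row=7, col=3), (row=8, col=0), (row=8, col=2), (row=9, col=1)
  Distance 7: (row=8, col=3), (row=9, col=2), (row=10, col=1)
  Distance 8: (row=9, col=3), (row=10, col=0), (row=10, col=2)
  Distance 9: (row=10, col=3)
Total reachable: 41 (grid has 41 open cells total)

Answer: Reachable cells: 41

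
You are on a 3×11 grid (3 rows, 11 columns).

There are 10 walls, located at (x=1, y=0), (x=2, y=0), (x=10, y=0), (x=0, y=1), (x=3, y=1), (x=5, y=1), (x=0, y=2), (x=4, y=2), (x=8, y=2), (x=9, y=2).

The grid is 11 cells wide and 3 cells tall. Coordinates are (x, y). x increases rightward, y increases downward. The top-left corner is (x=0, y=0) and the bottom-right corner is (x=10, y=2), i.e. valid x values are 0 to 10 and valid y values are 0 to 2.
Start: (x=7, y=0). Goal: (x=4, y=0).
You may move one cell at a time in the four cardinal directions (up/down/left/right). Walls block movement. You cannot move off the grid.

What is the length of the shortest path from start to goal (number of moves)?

Answer: Shortest path length: 3

Derivation:
BFS from (x=7, y=0) until reaching (x=4, y=0):
  Distance 0: (x=7, y=0)
  Distance 1: (x=6, y=0), (x=8, y=0), (x=7, y=1)
  Distance 2: (x=5, y=0), (x=9, y=0), (x=6, y=1), (x=8, y=1), (x=7, y=2)
  Distance 3: (x=4, y=0), (x=9, y=1), (x=6, y=2)  <- goal reached here
One shortest path (3 moves): (x=7, y=0) -> (x=6, y=0) -> (x=5, y=0) -> (x=4, y=0)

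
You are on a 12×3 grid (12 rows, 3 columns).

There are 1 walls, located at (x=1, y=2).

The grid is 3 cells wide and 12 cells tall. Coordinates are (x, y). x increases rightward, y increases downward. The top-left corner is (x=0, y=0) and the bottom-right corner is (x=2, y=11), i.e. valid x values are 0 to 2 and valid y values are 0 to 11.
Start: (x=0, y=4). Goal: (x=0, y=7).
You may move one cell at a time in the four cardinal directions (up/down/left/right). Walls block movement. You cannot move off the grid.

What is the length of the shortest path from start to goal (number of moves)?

Answer: Shortest path length: 3

Derivation:
BFS from (x=0, y=4) until reaching (x=0, y=7):
  Distance 0: (x=0, y=4)
  Distance 1: (x=0, y=3), (x=1, y=4), (x=0, y=5)
  Distance 2: (x=0, y=2), (x=1, y=3), (x=2, y=4), (x=1, y=5), (x=0, y=6)
  Distance 3: (x=0, y=1), (x=2, y=3), (x=2, y=5), (x=1, y=6), (x=0, y=7)  <- goal reached here
One shortest path (3 moves): (x=0, y=4) -> (x=0, y=5) -> (x=0, y=6) -> (x=0, y=7)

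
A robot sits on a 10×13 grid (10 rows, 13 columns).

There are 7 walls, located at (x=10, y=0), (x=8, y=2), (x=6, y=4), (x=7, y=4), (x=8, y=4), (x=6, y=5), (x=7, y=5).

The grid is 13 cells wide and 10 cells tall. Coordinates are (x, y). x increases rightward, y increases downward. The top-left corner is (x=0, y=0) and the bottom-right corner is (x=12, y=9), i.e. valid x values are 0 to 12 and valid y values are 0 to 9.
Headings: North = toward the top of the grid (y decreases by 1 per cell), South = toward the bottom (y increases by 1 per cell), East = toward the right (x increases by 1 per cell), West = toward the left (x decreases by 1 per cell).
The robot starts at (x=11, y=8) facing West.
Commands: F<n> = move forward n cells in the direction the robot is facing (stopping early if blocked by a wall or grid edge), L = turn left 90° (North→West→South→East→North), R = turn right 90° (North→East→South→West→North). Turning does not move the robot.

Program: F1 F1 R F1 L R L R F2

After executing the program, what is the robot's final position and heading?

Start: (x=11, y=8), facing West
  F1: move forward 1, now at (x=10, y=8)
  F1: move forward 1, now at (x=9, y=8)
  R: turn right, now facing North
  F1: move forward 1, now at (x=9, y=7)
  L: turn left, now facing West
  R: turn right, now facing North
  L: turn left, now facing West
  R: turn right, now facing North
  F2: move forward 2, now at (x=9, y=5)
Final: (x=9, y=5), facing North

Answer: Final position: (x=9, y=5), facing North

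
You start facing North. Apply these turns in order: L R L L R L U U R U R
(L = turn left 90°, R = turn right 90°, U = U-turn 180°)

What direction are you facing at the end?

Answer: Final heading: South

Derivation:
Start: North
  L (left (90° counter-clockwise)) -> West
  R (right (90° clockwise)) -> North
  L (left (90° counter-clockwise)) -> West
  L (left (90° counter-clockwise)) -> South
  R (right (90° clockwise)) -> West
  L (left (90° counter-clockwise)) -> South
  U (U-turn (180°)) -> North
  U (U-turn (180°)) -> South
  R (right (90° clockwise)) -> West
  U (U-turn (180°)) -> East
  R (right (90° clockwise)) -> South
Final: South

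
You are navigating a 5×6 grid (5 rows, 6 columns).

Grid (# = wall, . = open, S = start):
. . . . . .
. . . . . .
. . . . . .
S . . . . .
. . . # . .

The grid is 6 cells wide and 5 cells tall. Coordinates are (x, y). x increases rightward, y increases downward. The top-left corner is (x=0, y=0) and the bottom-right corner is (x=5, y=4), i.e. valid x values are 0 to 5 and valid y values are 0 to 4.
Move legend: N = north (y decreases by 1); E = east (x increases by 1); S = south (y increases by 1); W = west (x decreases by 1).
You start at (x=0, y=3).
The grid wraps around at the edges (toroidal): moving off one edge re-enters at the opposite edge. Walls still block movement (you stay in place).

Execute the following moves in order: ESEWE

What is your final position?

Start: (x=0, y=3)
  E (east): (x=0, y=3) -> (x=1, y=3)
  S (south): (x=1, y=3) -> (x=1, y=4)
  E (east): (x=1, y=4) -> (x=2, y=4)
  W (west): (x=2, y=4) -> (x=1, y=4)
  E (east): (x=1, y=4) -> (x=2, y=4)
Final: (x=2, y=4)

Answer: Final position: (x=2, y=4)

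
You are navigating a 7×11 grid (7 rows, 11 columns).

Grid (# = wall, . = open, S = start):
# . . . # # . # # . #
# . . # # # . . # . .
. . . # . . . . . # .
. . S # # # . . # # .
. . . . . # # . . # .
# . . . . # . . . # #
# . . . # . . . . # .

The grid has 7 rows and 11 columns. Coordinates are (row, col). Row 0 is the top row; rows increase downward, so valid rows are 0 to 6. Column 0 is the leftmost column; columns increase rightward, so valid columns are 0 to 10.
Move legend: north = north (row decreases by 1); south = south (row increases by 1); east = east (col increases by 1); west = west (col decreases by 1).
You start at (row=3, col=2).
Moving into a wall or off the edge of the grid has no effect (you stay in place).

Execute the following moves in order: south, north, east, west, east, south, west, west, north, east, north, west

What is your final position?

Answer: Final position: (row=2, col=0)

Derivation:
Start: (row=3, col=2)
  south (south): (row=3, col=2) -> (row=4, col=2)
  north (north): (row=4, col=2) -> (row=3, col=2)
  east (east): blocked, stay at (row=3, col=2)
  west (west): (row=3, col=2) -> (row=3, col=1)
  east (east): (row=3, col=1) -> (row=3, col=2)
  south (south): (row=3, col=2) -> (row=4, col=2)
  west (west): (row=4, col=2) -> (row=4, col=1)
  west (west): (row=4, col=1) -> (row=4, col=0)
  north (north): (row=4, col=0) -> (row=3, col=0)
  east (east): (row=3, col=0) -> (row=3, col=1)
  north (north): (row=3, col=1) -> (row=2, col=1)
  west (west): (row=2, col=1) -> (row=2, col=0)
Final: (row=2, col=0)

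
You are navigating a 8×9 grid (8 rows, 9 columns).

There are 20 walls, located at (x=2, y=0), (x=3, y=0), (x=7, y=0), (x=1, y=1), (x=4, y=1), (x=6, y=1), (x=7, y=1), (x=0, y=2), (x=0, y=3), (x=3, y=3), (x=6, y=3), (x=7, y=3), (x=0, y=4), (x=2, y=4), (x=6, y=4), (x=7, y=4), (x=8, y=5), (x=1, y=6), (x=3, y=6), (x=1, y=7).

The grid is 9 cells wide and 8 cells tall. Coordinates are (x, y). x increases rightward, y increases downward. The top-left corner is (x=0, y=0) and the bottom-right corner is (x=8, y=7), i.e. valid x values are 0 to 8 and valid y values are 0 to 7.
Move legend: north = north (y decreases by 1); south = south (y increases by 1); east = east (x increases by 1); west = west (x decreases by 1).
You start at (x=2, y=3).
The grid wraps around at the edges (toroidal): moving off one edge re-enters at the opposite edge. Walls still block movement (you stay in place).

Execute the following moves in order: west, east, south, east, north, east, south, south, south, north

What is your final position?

Answer: Final position: (x=3, y=1)

Derivation:
Start: (x=2, y=3)
  west (west): (x=2, y=3) -> (x=1, y=3)
  east (east): (x=1, y=3) -> (x=2, y=3)
  south (south): blocked, stay at (x=2, y=3)
  east (east): blocked, stay at (x=2, y=3)
  north (north): (x=2, y=3) -> (x=2, y=2)
  east (east): (x=2, y=2) -> (x=3, y=2)
  [×3]south (south): blocked, stay at (x=3, y=2)
  north (north): (x=3, y=2) -> (x=3, y=1)
Final: (x=3, y=1)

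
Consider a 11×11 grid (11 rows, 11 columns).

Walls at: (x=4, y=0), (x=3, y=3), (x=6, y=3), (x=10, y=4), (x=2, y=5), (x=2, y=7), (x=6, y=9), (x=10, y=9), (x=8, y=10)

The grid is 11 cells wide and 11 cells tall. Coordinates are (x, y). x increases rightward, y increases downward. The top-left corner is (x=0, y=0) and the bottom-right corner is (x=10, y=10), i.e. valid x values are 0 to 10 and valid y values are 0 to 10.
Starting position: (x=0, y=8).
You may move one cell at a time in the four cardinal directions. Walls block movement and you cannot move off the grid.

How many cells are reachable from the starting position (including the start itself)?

BFS flood-fill from (x=0, y=8):
  Distance 0: (x=0, y=8)
  Distance 1: (x=0, y=7), (x=1, y=8), (x=0, y=9)
  Distance 2: (x=0, y=6), (x=1, y=7), (x=2, y=8), (x=1, y=9), (x=0, y=10)
  Distance 3: (x=0, y=5), (x=1, y=6), (x=3, y=8), (x=2, y=9), (x=1, y=10)
  Distance 4: (x=0, y=4), (x=1, y=5), (x=2, y=6), (x=3, y=7), (x=4, y=8), (x=3, y=9), (x=2, y=10)
  Distance 5: (x=0, y=3), (x=1, y=4), (x=3, y=6), (x=4, y=7), (x=5, y=8), (x=4, y=9), (x=3, y=10)
  Distance 6: (x=0, y=2), (x=1, y=3), (x=2, y=4), (x=3, y=5), (x=4, y=6), (x=5, y=7), (x=6, y=8), (x=5, y=9), (x=4, y=10)
  Distance 7: (x=0, y=1), (x=1, y=2), (x=2, y=3), (x=3, y=4), (x=4, y=5), (x=5, y=6), (x=6, y=7), (x=7, y=8), (x=5, y=10)
  Distance 8: (x=0, y=0), (x=1, y=1), (x=2, y=2), (x=4, y=4), (x=5, y=5), (x=6, y=6), (x=7, y=7), (x=8, y=8), (x=7, y=9), (x=6, y=10)
  Distance 9: (x=1, y=0), (x=2, y=1), (x=3, y=2), (x=4, y=3), (x=5, y=4), (x=6, y=5), (x=7, y=6), (x=8, y=7), (x=9, y=8), (x=8, y=9), (x=7, y=10)
  Distance 10: (x=2, y=0), (x=3, y=1), (x=4, y=2), (x=5, y=3), (x=6, y=4), (x=7, y=5), (x=8, y=6), (x=9, y=7), (x=10, y=8), (x=9, y=9)
  Distance 11: (x=3, y=0), (x=4, y=1), (x=5, y=2), (x=7, y=4), (x=8, y=5), (x=9, y=6), (x=10, y=7), (x=9, y=10)
  Distance 12: (x=5, y=1), (x=6, y=2), (x=7, y=3), (x=8, y=4), (x=9, y=5), (x=10, y=6), (x=10, y=10)
  Distance 13: (x=5, y=0), (x=6, y=1), (x=7, y=2), (x=8, y=3), (x=9, y=4), (x=10, y=5)
  Distance 14: (x=6, y=0), (x=7, y=1), (x=8, y=2), (x=9, y=3)
  Distance 15: (x=7, y=0), (x=8, y=1), (x=9, y=2), (x=10, y=3)
  Distance 16: (x=8, y=0), (x=9, y=1), (x=10, y=2)
  Distance 17: (x=9, y=0), (x=10, y=1)
  Distance 18: (x=10, y=0)
Total reachable: 112 (grid has 112 open cells total)

Answer: Reachable cells: 112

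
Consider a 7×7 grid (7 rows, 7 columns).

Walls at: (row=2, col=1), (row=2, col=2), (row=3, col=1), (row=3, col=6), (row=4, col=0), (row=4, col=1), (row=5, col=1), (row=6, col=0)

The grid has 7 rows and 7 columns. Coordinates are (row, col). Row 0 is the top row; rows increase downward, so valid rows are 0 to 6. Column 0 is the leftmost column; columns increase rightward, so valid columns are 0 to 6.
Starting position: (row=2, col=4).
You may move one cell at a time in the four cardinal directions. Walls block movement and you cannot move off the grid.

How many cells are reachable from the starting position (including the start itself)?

BFS flood-fill from (row=2, col=4):
  Distance 0: (row=2, col=4)
  Distance 1: (row=1, col=4), (row=2, col=3), (row=2, col=5), (row=3, col=4)
  Distance 2: (row=0, col=4), (row=1, col=3), (row=1, col=5), (row=2, col=6), (row=3, col=3), (row=3, col=5), (row=4, col=4)
  Distance 3: (row=0, col=3), (row=0, col=5), (row=1, col=2), (row=1, col=6), (row=3, col=2), (row=4, col=3), (row=4, col=5), (row=5, col=4)
  Distance 4: (row=0, col=2), (row=0, col=6), (row=1, col=1), (row=4, col=2), (row=4, col=6), (row=5, col=3), (row=5, col=5), (row=6, col=4)
  Distance 5: (row=0, col=1), (row=1, col=0), (row=5, col=2), (row=5, col=6), (row=6, col=3), (row=6, col=5)
  Distance 6: (row=0, col=0), (row=2, col=0), (row=6, col=2), (row=6, col=6)
  Distance 7: (row=3, col=0), (row=6, col=1)
Total reachable: 40 (grid has 41 open cells total)

Answer: Reachable cells: 40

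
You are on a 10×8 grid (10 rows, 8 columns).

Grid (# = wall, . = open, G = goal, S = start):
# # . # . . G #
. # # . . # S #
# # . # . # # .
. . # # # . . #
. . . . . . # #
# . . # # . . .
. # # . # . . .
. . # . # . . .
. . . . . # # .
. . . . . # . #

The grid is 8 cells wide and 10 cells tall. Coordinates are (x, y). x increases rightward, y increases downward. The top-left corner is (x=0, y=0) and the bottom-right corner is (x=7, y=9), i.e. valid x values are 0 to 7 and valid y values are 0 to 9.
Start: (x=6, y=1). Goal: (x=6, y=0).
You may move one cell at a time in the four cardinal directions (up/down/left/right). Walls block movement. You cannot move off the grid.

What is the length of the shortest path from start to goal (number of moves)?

BFS from (x=6, y=1) until reaching (x=6, y=0):
  Distance 0: (x=6, y=1)
  Distance 1: (x=6, y=0)  <- goal reached here
One shortest path (1 moves): (x=6, y=1) -> (x=6, y=0)

Answer: Shortest path length: 1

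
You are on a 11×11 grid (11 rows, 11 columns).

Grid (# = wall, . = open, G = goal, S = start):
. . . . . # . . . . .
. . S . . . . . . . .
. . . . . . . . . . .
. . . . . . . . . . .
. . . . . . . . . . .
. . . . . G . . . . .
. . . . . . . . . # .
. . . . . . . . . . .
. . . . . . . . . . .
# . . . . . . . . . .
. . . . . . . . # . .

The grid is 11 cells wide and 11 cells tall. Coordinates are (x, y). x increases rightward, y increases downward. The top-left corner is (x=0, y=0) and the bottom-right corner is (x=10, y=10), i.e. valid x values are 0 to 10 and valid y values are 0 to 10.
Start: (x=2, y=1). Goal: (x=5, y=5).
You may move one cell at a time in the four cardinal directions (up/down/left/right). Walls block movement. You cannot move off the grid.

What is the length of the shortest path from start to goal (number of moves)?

BFS from (x=2, y=1) until reaching (x=5, y=5):
  Distance 0: (x=2, y=1)
  Distance 1: (x=2, y=0), (x=1, y=1), (x=3, y=1), (x=2, y=2)
  Distance 2: (x=1, y=0), (x=3, y=0), (x=0, y=1), (x=4, y=1), (x=1, y=2), (x=3, y=2), (x=2, y=3)
  Distance 3: (x=0, y=0), (x=4, y=0), (x=5, y=1), (x=0, y=2), (x=4, y=2), (x=1, y=3), (x=3, y=3), (x=2, y=4)
  Distance 4: (x=6, y=1), (x=5, y=2), (x=0, y=3), (x=4, y=3), (x=1, y=4), (x=3, y=4), (x=2, y=5)
  Distance 5: (x=6, y=0), (x=7, y=1), (x=6, y=2), (x=5, y=3), (x=0, y=4), (x=4, y=4), (x=1, y=5), (x=3, y=5), (x=2, y=6)
  Distance 6: (x=7, y=0), (x=8, y=1), (x=7, y=2), (x=6, y=3), (x=5, y=4), (x=0, y=5), (x=4, y=5), (x=1, y=6), (x=3, y=6), (x=2, y=7)
  Distance 7: (x=8, y=0), (x=9, y=1), (x=8, y=2), (x=7, y=3), (x=6, y=4), (x=5, y=5), (x=0, y=6), (x=4, y=6), (x=1, y=7), (x=3, y=7), (x=2, y=8)  <- goal reached here
One shortest path (7 moves): (x=2, y=1) -> (x=3, y=1) -> (x=4, y=1) -> (x=5, y=1) -> (x=5, y=2) -> (x=5, y=3) -> (x=5, y=4) -> (x=5, y=5)

Answer: Shortest path length: 7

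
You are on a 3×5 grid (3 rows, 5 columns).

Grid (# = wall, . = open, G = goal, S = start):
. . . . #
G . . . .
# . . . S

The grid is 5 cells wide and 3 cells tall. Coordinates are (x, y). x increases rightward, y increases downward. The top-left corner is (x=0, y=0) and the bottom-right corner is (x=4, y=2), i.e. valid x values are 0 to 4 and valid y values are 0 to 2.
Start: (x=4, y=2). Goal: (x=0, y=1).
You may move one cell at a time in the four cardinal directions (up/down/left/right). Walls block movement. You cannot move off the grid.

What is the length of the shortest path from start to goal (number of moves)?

Answer: Shortest path length: 5

Derivation:
BFS from (x=4, y=2) until reaching (x=0, y=1):
  Distance 0: (x=4, y=2)
  Distance 1: (x=4, y=1), (x=3, y=2)
  Distance 2: (x=3, y=1), (x=2, y=2)
  Distance 3: (x=3, y=0), (x=2, y=1), (x=1, y=2)
  Distance 4: (x=2, y=0), (x=1, y=1)
  Distance 5: (x=1, y=0), (x=0, y=1)  <- goal reached here
One shortest path (5 moves): (x=4, y=2) -> (x=3, y=2) -> (x=2, y=2) -> (x=1, y=2) -> (x=1, y=1) -> (x=0, y=1)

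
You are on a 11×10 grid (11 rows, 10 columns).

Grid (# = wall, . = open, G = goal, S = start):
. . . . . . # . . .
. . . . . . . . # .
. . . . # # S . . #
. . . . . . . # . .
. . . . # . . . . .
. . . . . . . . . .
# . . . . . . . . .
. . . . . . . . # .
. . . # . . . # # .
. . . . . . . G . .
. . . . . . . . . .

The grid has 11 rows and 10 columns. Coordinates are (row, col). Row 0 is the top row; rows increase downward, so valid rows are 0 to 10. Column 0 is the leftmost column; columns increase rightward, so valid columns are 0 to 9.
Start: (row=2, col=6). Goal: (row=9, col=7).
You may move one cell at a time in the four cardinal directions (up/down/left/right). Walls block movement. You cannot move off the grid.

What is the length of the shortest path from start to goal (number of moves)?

Answer: Shortest path length: 8

Derivation:
BFS from (row=2, col=6) until reaching (row=9, col=7):
  Distance 0: (row=2, col=6)
  Distance 1: (row=1, col=6), (row=2, col=7), (row=3, col=6)
  Distance 2: (row=1, col=5), (row=1, col=7), (row=2, col=8), (row=3, col=5), (row=4, col=6)
  Distance 3: (row=0, col=5), (row=0, col=7), (row=1, col=4), (row=3, col=4), (row=3, col=8), (row=4, col=5), (row=4, col=7), (row=5, col=6)
  Distance 4: (row=0, col=4), (row=0, col=8), (row=1, col=3), (row=3, col=3), (row=3, col=9), (row=4, col=8), (row=5, col=5), (row=5, col=7), (row=6, col=6)
  Distance 5: (row=0, col=3), (row=0, col=9), (row=1, col=2), (row=2, col=3), (row=3, col=2), (row=4, col=3), (row=4, col=9), (row=5, col=4), (row=5, col=8), (row=6, col=5), (row=6, col=7), (row=7, col=6)
  Distance 6: (row=0, col=2), (row=1, col=1), (row=1, col=9), (row=2, col=2), (row=3, col=1), (row=4, col=2), (row=5, col=3), (row=5, col=9), (row=6, col=4), (row=6, col=8), (row=7, col=5), (row=7, col=7), (row=8, col=6)
  Distance 7: (row=0, col=1), (row=1, col=0), (row=2, col=1), (row=3, col=0), (row=4, col=1), (row=5, col=2), (row=6, col=3), (row=6, col=9), (row=7, col=4), (row=8, col=5), (row=9, col=6)
  Distance 8: (row=0, col=0), (row=2, col=0), (row=4, col=0), (row=5, col=1), (row=6, col=2), (row=7, col=3), (row=7, col=9), (row=8, col=4), (row=9, col=5), (row=9, col=7), (row=10, col=6)  <- goal reached here
One shortest path (8 moves): (row=2, col=6) -> (row=3, col=6) -> (row=4, col=6) -> (row=5, col=6) -> (row=6, col=6) -> (row=7, col=6) -> (row=8, col=6) -> (row=9, col=6) -> (row=9, col=7)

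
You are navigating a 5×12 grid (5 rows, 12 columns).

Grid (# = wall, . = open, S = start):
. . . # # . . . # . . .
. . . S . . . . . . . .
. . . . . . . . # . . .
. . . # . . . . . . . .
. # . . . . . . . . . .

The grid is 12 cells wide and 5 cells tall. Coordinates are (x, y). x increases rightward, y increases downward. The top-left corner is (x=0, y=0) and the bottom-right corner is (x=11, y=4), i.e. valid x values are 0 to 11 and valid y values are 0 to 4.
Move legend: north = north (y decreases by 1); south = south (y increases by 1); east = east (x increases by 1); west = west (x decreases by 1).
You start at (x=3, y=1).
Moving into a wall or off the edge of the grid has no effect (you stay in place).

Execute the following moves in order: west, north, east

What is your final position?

Start: (x=3, y=1)
  west (west): (x=3, y=1) -> (x=2, y=1)
  north (north): (x=2, y=1) -> (x=2, y=0)
  east (east): blocked, stay at (x=2, y=0)
Final: (x=2, y=0)

Answer: Final position: (x=2, y=0)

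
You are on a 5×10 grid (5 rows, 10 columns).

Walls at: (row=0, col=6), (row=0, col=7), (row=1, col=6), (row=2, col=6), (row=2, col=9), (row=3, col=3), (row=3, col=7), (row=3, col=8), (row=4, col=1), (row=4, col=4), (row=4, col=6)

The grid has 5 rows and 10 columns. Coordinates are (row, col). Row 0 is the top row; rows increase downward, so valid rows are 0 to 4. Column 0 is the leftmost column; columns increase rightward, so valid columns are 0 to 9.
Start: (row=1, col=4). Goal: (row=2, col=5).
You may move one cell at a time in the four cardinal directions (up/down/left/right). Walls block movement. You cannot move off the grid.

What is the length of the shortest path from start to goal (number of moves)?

Answer: Shortest path length: 2

Derivation:
BFS from (row=1, col=4) until reaching (row=2, col=5):
  Distance 0: (row=1, col=4)
  Distance 1: (row=0, col=4), (row=1, col=3), (row=1, col=5), (row=2, col=4)
  Distance 2: (row=0, col=3), (row=0, col=5), (row=1, col=2), (row=2, col=3), (row=2, col=5), (row=3, col=4)  <- goal reached here
One shortest path (2 moves): (row=1, col=4) -> (row=1, col=5) -> (row=2, col=5)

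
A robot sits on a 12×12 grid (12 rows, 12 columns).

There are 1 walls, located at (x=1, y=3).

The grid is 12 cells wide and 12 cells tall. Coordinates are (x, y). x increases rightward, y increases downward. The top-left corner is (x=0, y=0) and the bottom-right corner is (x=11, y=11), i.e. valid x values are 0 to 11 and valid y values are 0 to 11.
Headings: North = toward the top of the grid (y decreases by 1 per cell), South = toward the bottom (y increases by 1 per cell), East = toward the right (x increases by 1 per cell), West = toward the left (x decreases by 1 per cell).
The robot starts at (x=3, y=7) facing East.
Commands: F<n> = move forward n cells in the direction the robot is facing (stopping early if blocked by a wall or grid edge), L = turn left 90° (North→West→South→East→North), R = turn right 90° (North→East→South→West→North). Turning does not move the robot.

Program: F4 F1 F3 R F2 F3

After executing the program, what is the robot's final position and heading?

Start: (x=3, y=7), facing East
  F4: move forward 4, now at (x=7, y=7)
  F1: move forward 1, now at (x=8, y=7)
  F3: move forward 3, now at (x=11, y=7)
  R: turn right, now facing South
  F2: move forward 2, now at (x=11, y=9)
  F3: move forward 2/3 (blocked), now at (x=11, y=11)
Final: (x=11, y=11), facing South

Answer: Final position: (x=11, y=11), facing South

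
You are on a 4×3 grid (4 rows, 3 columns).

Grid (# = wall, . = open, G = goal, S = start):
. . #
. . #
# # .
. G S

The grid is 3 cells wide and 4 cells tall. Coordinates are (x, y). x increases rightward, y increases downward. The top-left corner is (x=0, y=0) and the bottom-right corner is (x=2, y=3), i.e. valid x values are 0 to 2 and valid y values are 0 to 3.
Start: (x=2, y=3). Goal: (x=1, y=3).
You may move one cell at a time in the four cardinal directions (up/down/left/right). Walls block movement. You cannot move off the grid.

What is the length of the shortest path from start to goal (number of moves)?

Answer: Shortest path length: 1

Derivation:
BFS from (x=2, y=3) until reaching (x=1, y=3):
  Distance 0: (x=2, y=3)
  Distance 1: (x=2, y=2), (x=1, y=3)  <- goal reached here
One shortest path (1 moves): (x=2, y=3) -> (x=1, y=3)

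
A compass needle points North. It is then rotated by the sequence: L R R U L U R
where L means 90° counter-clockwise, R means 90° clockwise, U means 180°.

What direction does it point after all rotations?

Start: North
  L (left (90° counter-clockwise)) -> West
  R (right (90° clockwise)) -> North
  R (right (90° clockwise)) -> East
  U (U-turn (180°)) -> West
  L (left (90° counter-clockwise)) -> South
  U (U-turn (180°)) -> North
  R (right (90° clockwise)) -> East
Final: East

Answer: Final heading: East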